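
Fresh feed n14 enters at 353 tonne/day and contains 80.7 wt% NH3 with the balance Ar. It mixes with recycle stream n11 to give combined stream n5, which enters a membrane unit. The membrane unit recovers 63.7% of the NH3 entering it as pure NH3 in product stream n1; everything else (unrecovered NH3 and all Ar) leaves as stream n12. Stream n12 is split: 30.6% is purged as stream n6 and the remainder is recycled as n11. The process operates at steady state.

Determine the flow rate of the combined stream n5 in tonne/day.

Ar enters only via n14 and leaves only via the purge: 353×0.193 = 0.306×(Ar in n12), and the membrane unit passes all Ar, so Ar in n5 = Ar in n12 = 222.64 tonne/day.
NH3 in n5: m_A = 353×0.807 + (1−0.306)·(1−0.637)·m_A, so m_A = 284.87/0.7481 = 380.8 tonne/day.
n5 = 380.8 + 222.64 = 603.45 tonne/day.

603.4 tonne/day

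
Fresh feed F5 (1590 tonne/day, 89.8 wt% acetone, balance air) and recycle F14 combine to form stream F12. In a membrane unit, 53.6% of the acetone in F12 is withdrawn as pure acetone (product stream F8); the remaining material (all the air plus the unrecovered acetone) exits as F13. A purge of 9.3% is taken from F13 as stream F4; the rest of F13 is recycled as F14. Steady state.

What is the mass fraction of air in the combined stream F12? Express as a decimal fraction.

0.414

air enters only via F5 and leaves only via the purge: 1590×0.102 = 0.093×(air in F13), and the membrane unit passes all air, so air in F12 = air in F13 = 1743.9 tonne/day.
acetone in F12: m_A = 1590×0.898 + (1−0.093)·(1−0.536)·m_A, so m_A = 1427.8/0.5792 = 2465.4 tonne/day.
F12 = 2465.4 + 1743.9 = 4209.2 tonne/day.
air fraction in F12 = 1743.9/4209.2 = 0.414.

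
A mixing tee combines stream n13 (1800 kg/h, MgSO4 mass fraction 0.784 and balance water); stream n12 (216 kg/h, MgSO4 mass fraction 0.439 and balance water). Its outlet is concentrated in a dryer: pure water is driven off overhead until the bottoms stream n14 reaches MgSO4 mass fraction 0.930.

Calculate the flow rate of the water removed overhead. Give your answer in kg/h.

MgSO4 entering = 1800×0.784 + 216×0.439 = 1506 kg/h.
All MgSO4 reports to n14, so n14 = 1506/0.930 = 1619.4 kg/h.
Total feed = 2016 kg/h; overhead = 2016 − 1619.4 = 396.62 kg/h.

396.6 kg/h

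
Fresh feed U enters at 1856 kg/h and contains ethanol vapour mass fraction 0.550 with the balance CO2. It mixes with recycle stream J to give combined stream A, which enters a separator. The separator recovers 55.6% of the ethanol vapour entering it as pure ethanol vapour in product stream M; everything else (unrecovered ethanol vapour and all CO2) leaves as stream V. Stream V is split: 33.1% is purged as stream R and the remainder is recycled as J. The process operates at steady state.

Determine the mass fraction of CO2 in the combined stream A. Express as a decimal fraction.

0.635

CO2 enters only via U and leaves only via the purge: 1856×0.450 = 0.331×(CO2 in V), and the separator passes all CO2, so CO2 in A = CO2 in V = 2523.3 kg/h.
ethanol vapour in A: m_A = 1856×0.550 + (1−0.331)·(1−0.556)·m_A, so m_A = 1020.8/0.7030 = 1452.1 kg/h.
A = 1452.1 + 2523.3 = 3975.4 kg/h.
CO2 fraction in A = 2523.3/3975.4 = 0.635.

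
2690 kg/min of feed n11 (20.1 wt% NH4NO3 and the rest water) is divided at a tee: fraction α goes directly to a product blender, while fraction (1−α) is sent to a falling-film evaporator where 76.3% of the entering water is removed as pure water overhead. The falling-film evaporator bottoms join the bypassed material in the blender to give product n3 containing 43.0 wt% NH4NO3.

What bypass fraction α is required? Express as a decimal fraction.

0.126

All 2690×0.201 = 540.69 kg/min of NH4NO3 reaches n3, so n3 = 540.69/0.430 = 1257.4 kg/min and vapour = 1432.6 kg/min.
The evaporator receives (1−α)·2690 of feed at 0.799 water and removes 0.763 of that water:
0.763×0.799×(1−α)×2690 = 1432.6
(1−α) = 1432.6/1639.9 = 0.8736;  α = 0.1264.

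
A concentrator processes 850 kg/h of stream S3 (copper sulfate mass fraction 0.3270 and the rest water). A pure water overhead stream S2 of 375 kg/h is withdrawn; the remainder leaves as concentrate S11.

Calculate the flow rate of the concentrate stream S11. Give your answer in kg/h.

Concentrate = 850 − 375 = 475 kg/h.

475 kg/h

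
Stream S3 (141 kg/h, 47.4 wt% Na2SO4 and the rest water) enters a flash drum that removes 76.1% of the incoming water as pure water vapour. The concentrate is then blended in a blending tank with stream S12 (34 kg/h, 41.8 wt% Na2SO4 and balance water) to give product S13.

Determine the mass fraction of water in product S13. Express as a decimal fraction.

Vapour removed = 0.761×0.526×141 = 56.44 kg/h; concentrate = 84.56 kg/h.
water reaching the mixer = 17.726 (from concentrate) + 34×0.582 = 37.514 kg/h.
Product flow = 84.56 + 34 = 118.56 kg/h; water fraction = 0.316.

0.316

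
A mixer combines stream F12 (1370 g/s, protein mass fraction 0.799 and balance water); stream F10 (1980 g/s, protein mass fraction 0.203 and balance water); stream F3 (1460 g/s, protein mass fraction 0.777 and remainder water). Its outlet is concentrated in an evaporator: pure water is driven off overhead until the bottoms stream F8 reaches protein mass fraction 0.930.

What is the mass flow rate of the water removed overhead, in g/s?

protein entering = 1370×0.799 + 1980×0.203 + 1460×0.777 = 2631 g/s.
All protein reports to F8, so F8 = 2631/0.930 = 2829 g/s.
Total feed = 4810 g/s; overhead = 4810 − 2829 = 1981 g/s.

1981 g/s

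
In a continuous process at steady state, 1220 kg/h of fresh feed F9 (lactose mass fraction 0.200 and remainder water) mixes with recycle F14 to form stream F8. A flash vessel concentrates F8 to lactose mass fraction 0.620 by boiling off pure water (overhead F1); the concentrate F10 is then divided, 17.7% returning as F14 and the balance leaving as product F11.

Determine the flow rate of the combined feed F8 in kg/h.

Overall lactose balance (none leaves overhead): lactose in fresh feed = lactose in product, i.e. 1220×0.200 = (1−0.177)·F10·0.620.
F10 = 244/(0.620×0.823) = 478.19 kg/h.
Recycle F14 = 0.177×478.19 = 84.639 kg/h.
Combined feed F8 = 1220 + 84.639 = 1304.6 kg/h.

1305 kg/h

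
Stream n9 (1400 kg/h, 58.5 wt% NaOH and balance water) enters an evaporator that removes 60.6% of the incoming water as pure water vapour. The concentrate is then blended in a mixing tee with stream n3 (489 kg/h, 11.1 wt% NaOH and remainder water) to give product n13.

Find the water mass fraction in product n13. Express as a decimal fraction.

Vapour removed = 0.606×0.415×1400 = 352.09 kg/h; concentrate = 1047.9 kg/h.
water reaching the mixer = 228.91 (from concentrate) + 489×0.889 = 663.63 kg/h.
Product flow = 1047.9 + 489 = 1536.9 kg/h; water fraction = 0.432.

0.432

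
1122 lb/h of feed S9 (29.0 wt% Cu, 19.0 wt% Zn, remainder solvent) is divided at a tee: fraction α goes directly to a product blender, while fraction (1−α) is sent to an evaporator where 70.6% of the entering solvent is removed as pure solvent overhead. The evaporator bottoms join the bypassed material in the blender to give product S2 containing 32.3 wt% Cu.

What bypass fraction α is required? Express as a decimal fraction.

0.722

All 1122×0.290 = 325.38 lb/h of Cu reaches S2, so S2 = 325.38/0.323 = 1007.4 lb/h and vapour = 114.63 lb/h.
The evaporator receives (1−α)·1122 of feed at 0.520 solvent and removes 0.706 of that solvent:
0.706×0.520×(1−α)×1122 = 114.63
(1−α) = 114.63/411.91 = 0.2783;  α = 0.7217.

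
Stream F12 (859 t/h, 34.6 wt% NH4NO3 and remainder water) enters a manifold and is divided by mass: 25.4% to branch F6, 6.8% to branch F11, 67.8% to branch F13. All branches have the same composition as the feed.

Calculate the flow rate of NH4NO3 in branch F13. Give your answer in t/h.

Branch F13 total = 0.678×859 = 582.4 t/h.
NH4NO3 in F13 = 0.346×582.4 = 201.51 t/h.

201.5 t/h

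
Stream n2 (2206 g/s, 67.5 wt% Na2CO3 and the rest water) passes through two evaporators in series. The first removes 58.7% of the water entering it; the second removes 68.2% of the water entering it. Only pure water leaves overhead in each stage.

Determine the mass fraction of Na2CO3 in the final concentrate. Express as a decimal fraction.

water in feed = 2206×0.325 = 716.95 g/s.
After stage 1: water left = (1−0.587)×716.95 = 296.1; stream total = 1785.2 g/s.
After stage 2: water left = (1−0.682)×296.1 = 94.16; final concentrate = 1583.2 g/s.
Na2CO3 fraction = 1489.1/1583.2 = 0.941.

0.941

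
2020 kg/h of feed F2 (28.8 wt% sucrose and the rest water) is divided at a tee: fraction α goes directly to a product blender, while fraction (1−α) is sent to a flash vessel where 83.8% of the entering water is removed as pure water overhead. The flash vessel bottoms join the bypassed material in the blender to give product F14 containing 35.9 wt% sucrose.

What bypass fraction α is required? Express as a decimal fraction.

0.669

All 2020×0.288 = 581.76 kg/h of sucrose reaches F14, so F14 = 581.76/0.359 = 1620.5 kg/h and vapour = 399.5 kg/h.
The evaporator receives (1−α)·2020 of feed at 0.712 water and removes 0.838 of that water:
0.838×0.712×(1−α)×2020 = 399.5
(1−α) = 399.5/1205.2 = 0.3315;  α = 0.6685.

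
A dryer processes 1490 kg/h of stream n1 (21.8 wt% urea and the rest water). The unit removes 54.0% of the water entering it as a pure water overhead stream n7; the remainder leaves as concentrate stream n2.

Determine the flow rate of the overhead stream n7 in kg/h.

water entering = 1490×0.782 = 1165.2 kg/h; overhead removed = 0.540×1165.2 = 629.2 kg/h.

629.2 kg/h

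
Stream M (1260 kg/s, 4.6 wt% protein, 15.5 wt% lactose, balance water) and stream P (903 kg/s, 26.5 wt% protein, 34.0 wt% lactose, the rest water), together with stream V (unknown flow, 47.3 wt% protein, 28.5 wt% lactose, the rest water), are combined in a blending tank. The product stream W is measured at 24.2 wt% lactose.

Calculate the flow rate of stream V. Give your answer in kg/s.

Let V be the unknown flow. Total out = 2163 + V.
lactose balance: 502.32 + 0.285·V = 0.242·(2163 + V)
(0.285 − 0.242)·V = 0.242×2163 − 502.32 = 21.126
V = 21.126 / 0.043 = 491.3 kg/s

491.3 kg/s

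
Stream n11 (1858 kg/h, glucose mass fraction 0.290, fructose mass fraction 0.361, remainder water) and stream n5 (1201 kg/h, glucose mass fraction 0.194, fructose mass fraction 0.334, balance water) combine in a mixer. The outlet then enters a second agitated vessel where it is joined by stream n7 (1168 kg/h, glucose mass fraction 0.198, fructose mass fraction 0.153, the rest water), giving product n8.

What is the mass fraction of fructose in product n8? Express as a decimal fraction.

0.296

Overall, product flow = 4227 kg/h.
fructose in = 1858×0.361 + 1201×0.334 + 1168×0.153 = 1250.6 kg/h.
fructose fraction in n8 = 0.296.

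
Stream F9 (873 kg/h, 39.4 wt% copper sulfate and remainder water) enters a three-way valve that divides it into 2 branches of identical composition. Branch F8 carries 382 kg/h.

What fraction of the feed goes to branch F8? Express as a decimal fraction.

0.438

Fraction to F8 = 382/873 = 0.4376.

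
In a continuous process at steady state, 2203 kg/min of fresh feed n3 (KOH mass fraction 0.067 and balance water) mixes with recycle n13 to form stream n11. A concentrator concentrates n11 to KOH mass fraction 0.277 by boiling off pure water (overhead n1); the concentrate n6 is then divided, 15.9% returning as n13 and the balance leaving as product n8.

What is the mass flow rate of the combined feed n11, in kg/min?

Overall KOH balance (none leaves overhead): KOH in fresh feed = KOH in product, i.e. 2203×0.067 = (1−0.159)·n6·0.277.
n6 = 147.6/(0.277×0.841) = 633.6 kg/min.
Recycle n13 = 0.159×633.6 = 100.74 kg/min.
Combined feed n11 = 2203 + 100.74 = 2303.7 kg/min.

2304 kg/min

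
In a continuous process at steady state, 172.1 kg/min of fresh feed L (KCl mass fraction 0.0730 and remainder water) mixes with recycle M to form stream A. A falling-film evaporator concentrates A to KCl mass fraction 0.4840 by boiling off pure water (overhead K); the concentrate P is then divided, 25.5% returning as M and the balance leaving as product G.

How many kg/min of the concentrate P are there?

34.84 kg/min

Overall KCl balance (none leaves overhead): KCl in fresh feed = KCl in product, i.e. 172.1×0.073 = (1−0.255)·P·0.484.
P = 12.563/(0.484×0.745) = 34.842 kg/min.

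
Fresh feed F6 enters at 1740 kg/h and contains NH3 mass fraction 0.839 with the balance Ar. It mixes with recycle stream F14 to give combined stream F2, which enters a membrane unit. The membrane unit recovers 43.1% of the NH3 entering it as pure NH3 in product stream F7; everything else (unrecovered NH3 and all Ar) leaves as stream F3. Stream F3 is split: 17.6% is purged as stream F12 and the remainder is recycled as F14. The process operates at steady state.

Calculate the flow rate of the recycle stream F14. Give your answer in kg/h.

2600 kg/h

Ar enters only via F6 and leaves only via the purge: 1740×0.161 = 0.176×(Ar in F3), and the membrane unit passes all Ar, so Ar in F2 = Ar in F3 = 1591.7 kg/h.
NH3 in F2: m_A = 1740×0.839 + (1−0.176)·(1−0.431)·m_A, so m_A = 1459.9/0.5311 = 2748.5 kg/h.
F3 = (1−0.431)×2748.5 + 1591.7 = 3155.6 kg/h.
Recycle F14 = (1−0.176)×3155.6 = 2600.2 kg/h.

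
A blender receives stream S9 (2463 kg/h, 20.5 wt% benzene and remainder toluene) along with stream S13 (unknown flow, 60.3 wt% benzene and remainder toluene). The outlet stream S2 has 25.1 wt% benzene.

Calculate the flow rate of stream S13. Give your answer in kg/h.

321.9 kg/h

Let S13 be the unknown flow. Total out = 2463 + S13.
benzene balance: 504.91 + 0.603·S13 = 0.251·(2463 + S13)
(0.603 − 0.251)·S13 = 0.251×2463 − 504.91 = 113.3
S13 = 113.3 / 0.352 = 321.87 kg/h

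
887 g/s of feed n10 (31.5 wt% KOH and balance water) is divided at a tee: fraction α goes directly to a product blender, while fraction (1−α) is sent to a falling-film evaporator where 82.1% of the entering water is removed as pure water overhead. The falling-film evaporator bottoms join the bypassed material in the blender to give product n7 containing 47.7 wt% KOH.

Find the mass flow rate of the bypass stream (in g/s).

351.3 g/s

All 887×0.315 = 279.41 g/s of KOH reaches n7, so n7 = 279.41/0.477 = 585.75 g/s and vapour = 301.25 g/s.
The evaporator receives (1−α)·887 of feed at 0.685 water and removes 0.821 of that water:
0.821×0.685×(1−α)×887 = 301.25
(1−α) = 301.25/498.84 = 0.6039;  α = 0.3961.
Bypass flow = 0.3961×887 = 351.34 g/s.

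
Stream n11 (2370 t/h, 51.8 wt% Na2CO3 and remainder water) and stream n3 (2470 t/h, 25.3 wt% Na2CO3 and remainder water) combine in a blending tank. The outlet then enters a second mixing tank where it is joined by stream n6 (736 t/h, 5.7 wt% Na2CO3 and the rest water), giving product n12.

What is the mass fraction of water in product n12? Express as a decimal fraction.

0.660

Overall, product flow = 5576 t/h.
water in = 2370×0.482 + 2470×0.747 + 736×0.943 = 3681.5 t/h.
water fraction in n12 = 0.660.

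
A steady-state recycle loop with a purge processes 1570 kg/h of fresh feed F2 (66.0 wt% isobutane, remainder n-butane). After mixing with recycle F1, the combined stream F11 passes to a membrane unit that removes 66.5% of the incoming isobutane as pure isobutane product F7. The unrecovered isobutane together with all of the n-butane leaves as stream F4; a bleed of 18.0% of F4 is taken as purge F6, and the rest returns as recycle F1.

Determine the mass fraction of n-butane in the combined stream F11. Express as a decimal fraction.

0.675

n-butane enters only via F2 and leaves only via the purge: 1570×0.340 = 0.180×(n-butane in F4), and the membrane unit passes all n-butane, so n-butane in F11 = n-butane in F4 = 2965.6 kg/h.
isobutane in F11: m_A = 1570×0.660 + (1−0.180)·(1−0.665)·m_A, so m_A = 1036.2/0.7253 = 1428.7 kg/h.
F11 = 1428.7 + 2965.6 = 4394.2 kg/h.
n-butane fraction in F11 = 2965.6/4394.2 = 0.675.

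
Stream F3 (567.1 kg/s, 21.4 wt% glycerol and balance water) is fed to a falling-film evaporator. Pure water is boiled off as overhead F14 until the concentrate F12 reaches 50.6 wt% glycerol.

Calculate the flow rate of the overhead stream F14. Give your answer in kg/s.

glycerol is conserved: 567.1×0.214 = 121.36 kg/s all reports to the concentrate.
Concentrate = 121.36/(target fraction) = 239.84 kg/s.
Overhead = 567.1 − 239.84 = 327.26 kg/s.

327.3 kg/s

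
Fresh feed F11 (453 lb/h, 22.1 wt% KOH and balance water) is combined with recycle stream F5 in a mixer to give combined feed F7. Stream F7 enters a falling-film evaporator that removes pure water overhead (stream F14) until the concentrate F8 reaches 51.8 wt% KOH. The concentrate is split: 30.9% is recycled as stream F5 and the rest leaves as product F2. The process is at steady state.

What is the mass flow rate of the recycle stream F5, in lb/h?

86.43 lb/h

Overall KOH balance (none leaves overhead): KOH in fresh feed = KOH in product, i.e. 453×0.221 = (1−0.309)·F8·0.518.
F8 = 100.11/(0.518×0.691) = 279.69 lb/h.
Recycle F5 = 0.309×279.69 = 86.425 lb/h.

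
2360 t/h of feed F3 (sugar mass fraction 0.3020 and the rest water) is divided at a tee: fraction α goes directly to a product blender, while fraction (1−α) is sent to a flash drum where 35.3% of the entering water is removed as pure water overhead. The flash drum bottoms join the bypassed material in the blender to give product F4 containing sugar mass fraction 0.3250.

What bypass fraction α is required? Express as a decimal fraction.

0.713

All 2360×0.302 = 712.72 t/h of sugar reaches F4, so F4 = 712.72/0.325 = 2193 t/h and vapour = 167.02 t/h.
The evaporator receives (1−α)·2360 of feed at 0.698 water and removes 0.353 of that water:
0.353×0.698×(1−α)×2360 = 167.02
(1−α) = 167.02/581.49 = 0.2872;  α = 0.7128.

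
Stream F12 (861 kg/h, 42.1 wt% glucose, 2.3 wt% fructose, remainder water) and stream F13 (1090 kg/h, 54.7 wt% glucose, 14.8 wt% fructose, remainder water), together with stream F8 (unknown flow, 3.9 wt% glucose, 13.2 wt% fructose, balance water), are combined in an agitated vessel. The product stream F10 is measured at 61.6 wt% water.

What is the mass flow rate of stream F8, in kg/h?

1834 kg/h

Let F8 be the unknown flow. Total out = 1951 + F8.
water balance: 811.17 + 0.829·F8 = 0.616·(1951 + F8)
(0.829 − 0.616)·F8 = 0.616×1951 − 811.17 = 390.65
F8 = 390.65 / 0.213 = 1834 kg/h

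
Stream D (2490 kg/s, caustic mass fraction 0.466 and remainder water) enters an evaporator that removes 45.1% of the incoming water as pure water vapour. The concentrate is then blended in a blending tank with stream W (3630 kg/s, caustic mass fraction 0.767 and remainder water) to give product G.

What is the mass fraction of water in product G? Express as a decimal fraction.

0.285

Vapour removed = 0.451×0.534×2490 = 599.68 kg/s; concentrate = 1890.3 kg/s.
water reaching the mixer = 729.98 (from concentrate) + 3630×0.233 = 1575.8 kg/s.
Product flow = 1890.3 + 3630 = 5520.3 kg/s; water fraction = 0.285.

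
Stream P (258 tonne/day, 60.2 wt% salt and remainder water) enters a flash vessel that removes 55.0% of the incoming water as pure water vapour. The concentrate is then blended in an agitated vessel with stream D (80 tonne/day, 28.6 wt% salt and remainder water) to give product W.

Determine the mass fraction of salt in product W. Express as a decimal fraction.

0.6330

Vapour removed = 0.550×0.398×258 = 56.476 tonne/day; concentrate = 201.52 tonne/day.
salt reaching the mixer = 155.32 (from concentrate) + 80×0.286 = 178.2 tonne/day.
Product flow = 201.52 + 80 = 281.52 tonne/day; salt fraction = 0.6330.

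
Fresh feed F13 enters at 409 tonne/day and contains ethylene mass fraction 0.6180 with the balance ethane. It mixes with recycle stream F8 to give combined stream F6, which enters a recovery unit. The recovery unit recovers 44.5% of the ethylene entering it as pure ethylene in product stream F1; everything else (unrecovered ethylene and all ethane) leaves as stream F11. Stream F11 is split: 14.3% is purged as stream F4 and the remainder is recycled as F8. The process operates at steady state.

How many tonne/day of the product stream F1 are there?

214.5 tonne/day

ethylene in F6: m_A = 409×0.618 + (1−0.143)·(1−0.445)·m_A, so m_A = 252.76/0.5244 = 482.03 tonne/day.
Product F1 = 0.445×482.03 = 214.51 tonne/day.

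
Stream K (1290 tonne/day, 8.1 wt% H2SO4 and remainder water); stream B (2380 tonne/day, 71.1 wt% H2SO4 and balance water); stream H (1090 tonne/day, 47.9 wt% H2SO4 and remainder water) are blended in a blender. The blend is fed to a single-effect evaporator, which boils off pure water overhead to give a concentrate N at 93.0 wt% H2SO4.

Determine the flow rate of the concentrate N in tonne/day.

2493 tonne/day

H2SO4 entering = 1290×0.081 + 2380×0.711 + 1090×0.479 = 2318.8 tonne/day.
All H2SO4 reports to N, so N = 2318.8/0.930 = 2493.3 tonne/day.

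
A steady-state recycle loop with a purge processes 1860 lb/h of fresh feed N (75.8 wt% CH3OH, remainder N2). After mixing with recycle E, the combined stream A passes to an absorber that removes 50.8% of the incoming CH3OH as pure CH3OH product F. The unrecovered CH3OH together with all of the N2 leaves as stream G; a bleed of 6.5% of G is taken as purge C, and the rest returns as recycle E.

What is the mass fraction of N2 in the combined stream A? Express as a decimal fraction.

0.7262

N2 enters only via N and leaves only via the purge: 1860×0.242 = 0.065×(N2 in G), and the absorber passes all N2, so N2 in A = N2 in G = 6924.9 lb/h.
CH3OH in A: m_A = 1860×0.758 + (1−0.065)·(1−0.508)·m_A, so m_A = 1409.9/0.5400 = 2611 lb/h.
A = 2611 + 6924.9 = 9535.9 lb/h.
N2 fraction in A = 6924.9/9535.9 = 0.7262.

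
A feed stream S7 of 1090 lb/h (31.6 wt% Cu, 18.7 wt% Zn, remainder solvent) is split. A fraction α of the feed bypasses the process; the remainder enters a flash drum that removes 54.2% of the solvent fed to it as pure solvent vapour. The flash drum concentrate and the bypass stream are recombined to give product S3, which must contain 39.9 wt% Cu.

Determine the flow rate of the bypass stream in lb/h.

All 1090×0.316 = 344.44 lb/h of Cu reaches S3, so S3 = 344.44/0.399 = 863.26 lb/h and vapour = 226.74 lb/h.
The evaporator receives (1−α)·1090 of feed at 0.497 solvent and removes 0.542 of that solvent:
0.542×0.497×(1−α)×1090 = 226.74
(1−α) = 226.74/293.62 = 0.7722;  α = 0.2278.
Bypass flow = 0.2278×1090 = 248.26 lb/h.

248.3 lb/h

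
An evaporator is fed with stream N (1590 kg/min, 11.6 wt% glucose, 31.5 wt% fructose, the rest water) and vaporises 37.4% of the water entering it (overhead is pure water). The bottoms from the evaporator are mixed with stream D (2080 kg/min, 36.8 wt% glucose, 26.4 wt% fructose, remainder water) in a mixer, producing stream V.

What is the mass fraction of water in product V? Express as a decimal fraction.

0.3997

Vapour removed = 0.374×0.569×1590 = 338.36 kg/min; concentrate = 1251.6 kg/min.
water reaching the mixer = 566.35 (from concentrate) + 2080×0.368 = 1331.8 kg/min.
Product flow = 1251.6 + 2080 = 3331.6 kg/min; water fraction = 0.3997.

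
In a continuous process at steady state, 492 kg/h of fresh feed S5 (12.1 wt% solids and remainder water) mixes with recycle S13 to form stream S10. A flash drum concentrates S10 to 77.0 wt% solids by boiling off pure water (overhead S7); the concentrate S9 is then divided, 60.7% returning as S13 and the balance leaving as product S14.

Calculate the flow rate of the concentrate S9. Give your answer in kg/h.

Overall solids balance (none leaves overhead): solids in fresh feed = solids in product, i.e. 492×0.121 = (1−0.607)·S9·0.770.
S9 = 59.532/(0.770×0.393) = 196.73 kg/h.

196.7 kg/h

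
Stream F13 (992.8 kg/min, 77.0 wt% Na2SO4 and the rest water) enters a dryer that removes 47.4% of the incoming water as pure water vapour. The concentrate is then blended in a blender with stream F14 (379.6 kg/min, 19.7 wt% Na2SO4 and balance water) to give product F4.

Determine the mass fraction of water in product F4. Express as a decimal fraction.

0.336

Vapour removed = 0.474×0.230×992.8 = 108.24 kg/min; concentrate = 884.56 kg/min.
water reaching the mixer = 120.11 (from concentrate) + 379.6×0.803 = 424.93 kg/min.
Product flow = 884.56 + 379.6 = 1264.2 kg/min; water fraction = 0.336.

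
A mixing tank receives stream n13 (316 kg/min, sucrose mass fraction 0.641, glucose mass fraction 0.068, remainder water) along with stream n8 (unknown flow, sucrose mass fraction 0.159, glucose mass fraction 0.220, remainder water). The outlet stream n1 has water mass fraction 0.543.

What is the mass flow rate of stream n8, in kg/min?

Let n8 be the unknown flow. Total out = 316 + n8.
water balance: 91.956 + 0.621·n8 = 0.543·(316 + n8)
(0.621 − 0.543)·n8 = 0.543×316 − 91.956 = 79.632
n8 = 79.632 / 0.078 = 1020.9 kg/min

1021 kg/min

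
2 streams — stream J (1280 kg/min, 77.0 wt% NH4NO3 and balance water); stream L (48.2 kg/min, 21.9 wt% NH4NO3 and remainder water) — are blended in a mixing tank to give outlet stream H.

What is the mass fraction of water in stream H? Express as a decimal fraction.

Total flow out = 1280 + 48.2 = 1328.2 kg/min.
water in = 1280×0.230 + 48.2×0.781 = 332.04 kg/min.
water mass fraction in H = 332.04/1328.2 = 0.250.

0.250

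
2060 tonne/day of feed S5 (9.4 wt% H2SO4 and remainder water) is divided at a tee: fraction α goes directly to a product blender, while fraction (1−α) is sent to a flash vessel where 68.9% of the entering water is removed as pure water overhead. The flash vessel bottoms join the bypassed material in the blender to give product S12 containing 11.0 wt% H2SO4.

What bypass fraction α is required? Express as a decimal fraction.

All 2060×0.094 = 193.64 tonne/day of H2SO4 reaches S12, so S12 = 193.64/0.110 = 1760.4 tonne/day and vapour = 299.64 tonne/day.
The evaporator receives (1−α)·2060 of feed at 0.906 water and removes 0.689 of that water:
0.689×0.906×(1−α)×2060 = 299.64
(1−α) = 299.64/1285.9 = 0.2330;  α = 0.7670.

0.767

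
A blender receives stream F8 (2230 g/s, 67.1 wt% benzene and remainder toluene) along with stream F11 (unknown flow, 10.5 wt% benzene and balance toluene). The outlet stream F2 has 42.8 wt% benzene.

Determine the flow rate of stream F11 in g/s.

1678 g/s

Let F11 be the unknown flow. Total out = 2230 + F11.
benzene balance: 1496.3 + 0.105·F11 = 0.428·(2230 + F11)
(0.105 − 0.428)·F11 = 0.428×2230 − 1496.3 = -541.89
F11 = -541.89 / -0.323 = 1677.7 g/s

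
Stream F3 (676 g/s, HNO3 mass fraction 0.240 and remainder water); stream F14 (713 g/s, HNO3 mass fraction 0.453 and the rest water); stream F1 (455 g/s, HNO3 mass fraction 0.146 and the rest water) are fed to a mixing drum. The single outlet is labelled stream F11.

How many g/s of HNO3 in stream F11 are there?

HNO3 out = HNO3 in = 676×0.240 + 713×0.453 + 455×0.146 = 551.66 g/s.

551.7 g/s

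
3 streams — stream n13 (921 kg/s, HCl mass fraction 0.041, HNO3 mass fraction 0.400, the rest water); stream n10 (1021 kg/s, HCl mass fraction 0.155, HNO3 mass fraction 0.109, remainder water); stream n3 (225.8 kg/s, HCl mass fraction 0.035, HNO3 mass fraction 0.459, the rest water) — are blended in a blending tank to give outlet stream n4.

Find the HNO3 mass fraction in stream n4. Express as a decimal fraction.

0.269

Total flow out = 921 + 1021 + 225.8 = 2167.8 kg/s.
HNO3 in = 921×0.400 + 1021×0.109 + 225.8×0.459 = 583.33 kg/s.
HNO3 mass fraction in n4 = 583.33/2167.8 = 0.269.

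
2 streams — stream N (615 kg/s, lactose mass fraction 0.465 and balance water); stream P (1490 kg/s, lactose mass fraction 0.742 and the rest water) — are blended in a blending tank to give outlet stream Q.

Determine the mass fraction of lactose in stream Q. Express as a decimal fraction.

0.661

Total flow out = 615 + 1490 = 2105 kg/s.
lactose in = 615×0.465 + 1490×0.742 = 1391.6 kg/s.
lactose mass fraction in Q = 1391.6/2105 = 0.661.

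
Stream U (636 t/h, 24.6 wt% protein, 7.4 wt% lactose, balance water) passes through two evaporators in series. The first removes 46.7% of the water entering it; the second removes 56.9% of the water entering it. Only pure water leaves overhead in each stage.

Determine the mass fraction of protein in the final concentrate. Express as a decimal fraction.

water in feed = 636×0.680 = 432.48 t/h.
After stage 1: water left = (1−0.467)×432.48 = 230.51; stream total = 434.03 t/h.
After stage 2: water left = (1−0.569)×230.51 = 99.351; final concentrate = 302.87 t/h.
protein fraction = 156.46/302.87 = 0.517.

0.517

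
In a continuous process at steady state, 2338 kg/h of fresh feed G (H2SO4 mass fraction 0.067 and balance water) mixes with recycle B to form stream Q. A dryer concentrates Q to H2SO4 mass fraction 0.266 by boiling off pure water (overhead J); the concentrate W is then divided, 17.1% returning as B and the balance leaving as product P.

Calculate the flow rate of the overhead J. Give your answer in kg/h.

Overall H2SO4 balance (none leaves overhead): H2SO4 in fresh feed = H2SO4 in product, i.e. 2338×0.067 = (1−0.171)·W·0.266.
W = 156.65/(0.266×0.829) = 710.37 kg/h.
Recycle B = 0.171×710.37 = 121.47 kg/h.
Combined feed Q = 2338 + 121.47 = 2459.5 kg/h.
Overhead J = Q − W = 2459.5 − 710.37 = 1749.1 kg/h.

1749 kg/h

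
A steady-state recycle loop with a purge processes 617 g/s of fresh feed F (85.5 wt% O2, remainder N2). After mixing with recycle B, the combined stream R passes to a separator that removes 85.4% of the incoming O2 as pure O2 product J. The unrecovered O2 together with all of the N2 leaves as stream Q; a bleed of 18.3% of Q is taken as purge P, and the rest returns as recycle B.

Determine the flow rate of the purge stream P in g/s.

105.5 g/s

N2 enters only via F and leaves only via the purge: 617×0.145 = 0.183×(N2 in Q), and the separator passes all N2, so N2 in R = N2 in Q = 488.88 g/s.
O2 in R: m_A = 617×0.855 + (1−0.183)·(1−0.854)·m_A, so m_A = 527.53/0.8807 = 598.98 g/s.
Q = (1−0.854)×598.98 + 488.88 = 576.33 g/s.
Purge P = 0.183×576.33 = 105.47 g/s.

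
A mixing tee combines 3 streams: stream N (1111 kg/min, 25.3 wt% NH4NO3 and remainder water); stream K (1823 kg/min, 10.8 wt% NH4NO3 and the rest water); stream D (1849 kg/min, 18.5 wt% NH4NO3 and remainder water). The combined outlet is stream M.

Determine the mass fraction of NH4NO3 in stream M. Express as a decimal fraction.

Total flow out = 1111 + 1823 + 1849 = 4783 kg/min.
NH4NO3 in = 1111×0.253 + 1823×0.108 + 1849×0.185 = 820.03 kg/min.
NH4NO3 mass fraction in M = 820.03/4783 = 0.1714.

0.1714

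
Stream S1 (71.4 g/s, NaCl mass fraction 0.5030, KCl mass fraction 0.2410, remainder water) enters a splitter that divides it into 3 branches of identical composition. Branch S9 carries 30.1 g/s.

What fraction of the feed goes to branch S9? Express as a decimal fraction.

0.422

Fraction to S9 = 30.1/71.4 = 0.4216.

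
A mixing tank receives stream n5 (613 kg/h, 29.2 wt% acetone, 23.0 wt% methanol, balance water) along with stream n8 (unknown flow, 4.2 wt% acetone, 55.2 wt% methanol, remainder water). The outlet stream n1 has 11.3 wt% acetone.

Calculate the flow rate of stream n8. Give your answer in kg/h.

Let n8 be the unknown flow. Total out = 613 + n8.
acetone balance: 179 + 0.042·n8 = 0.113·(613 + n8)
(0.042 − 0.113)·n8 = 0.113×613 − 179 = -109.73
n8 = -109.73 / -0.071 = 1545.5 kg/h

1545 kg/h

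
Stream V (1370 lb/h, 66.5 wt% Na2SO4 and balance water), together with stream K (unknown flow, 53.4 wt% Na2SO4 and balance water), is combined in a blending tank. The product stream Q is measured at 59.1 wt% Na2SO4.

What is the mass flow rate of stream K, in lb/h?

Let K be the unknown flow. Total out = 1370 + K.
Na2SO4 balance: 911.05 + 0.534·K = 0.591·(1370 + K)
(0.534 − 0.591)·K = 0.591×1370 − 911.05 = -101.38
K = -101.38 / -0.057 = 1778.6 lb/h

1779 lb/h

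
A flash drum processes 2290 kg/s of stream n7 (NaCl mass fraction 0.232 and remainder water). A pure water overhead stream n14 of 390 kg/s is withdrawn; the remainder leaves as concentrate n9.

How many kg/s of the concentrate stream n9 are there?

1900 kg/s

Concentrate = 2290 − 390 = 1900 kg/s.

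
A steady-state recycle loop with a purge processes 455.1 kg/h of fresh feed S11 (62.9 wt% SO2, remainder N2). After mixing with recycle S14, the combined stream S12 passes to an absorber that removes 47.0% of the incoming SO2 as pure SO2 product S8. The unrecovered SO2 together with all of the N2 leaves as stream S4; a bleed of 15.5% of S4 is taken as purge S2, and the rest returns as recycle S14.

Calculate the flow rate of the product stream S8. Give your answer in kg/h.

SO2 in S12: m_A = 455.1×0.629 + (1−0.155)·(1−0.470)·m_A, so m_A = 286.26/0.5521 = 518.44 kg/h.
Product S8 = 0.470×518.44 = 243.67 kg/h.

243.7 kg/h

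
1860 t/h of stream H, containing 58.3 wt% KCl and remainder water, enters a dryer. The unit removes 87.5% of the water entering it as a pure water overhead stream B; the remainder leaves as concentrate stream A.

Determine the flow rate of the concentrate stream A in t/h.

water entering = 1860×0.417 = 775.62 t/h; overhead removed = 0.875×775.62 = 678.67 t/h.
Concentrate = 1860 − 678.67 = 1181.3 t/h.

1181 t/h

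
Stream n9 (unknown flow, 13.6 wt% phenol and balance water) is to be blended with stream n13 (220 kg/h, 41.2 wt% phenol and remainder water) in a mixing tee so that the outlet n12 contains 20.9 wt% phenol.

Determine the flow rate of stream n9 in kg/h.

Let n9 be the unknown flow. Total out = 220 + n9.
phenol balance: 90.64 + 0.136·n9 = 0.209·(220 + n9)
(0.136 − 0.209)·n9 = 0.209×220 − 90.64 = -44.66
n9 = -44.66 / -0.073 = 611.78 kg/h

611.8 kg/h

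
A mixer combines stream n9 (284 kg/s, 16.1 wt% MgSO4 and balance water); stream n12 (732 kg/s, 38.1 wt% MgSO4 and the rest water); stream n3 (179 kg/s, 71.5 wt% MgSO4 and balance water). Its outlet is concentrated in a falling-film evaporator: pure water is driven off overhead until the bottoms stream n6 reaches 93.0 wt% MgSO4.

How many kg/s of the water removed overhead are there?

MgSO4 entering = 284×0.161 + 732×0.381 + 179×0.715 = 452.6 kg/s.
All MgSO4 reports to n6, so n6 = 452.6/0.930 = 486.67 kg/s.
Total feed = 1195 kg/s; overhead = 1195 − 486.67 = 708.33 kg/s.

708.3 kg/s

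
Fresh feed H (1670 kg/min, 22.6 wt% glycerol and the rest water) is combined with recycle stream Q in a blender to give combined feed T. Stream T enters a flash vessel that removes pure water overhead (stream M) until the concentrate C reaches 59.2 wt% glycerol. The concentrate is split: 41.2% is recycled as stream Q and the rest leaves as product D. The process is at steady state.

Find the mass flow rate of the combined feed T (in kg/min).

Overall glycerol balance (none leaves overhead): glycerol in fresh feed = glycerol in product, i.e. 1670×0.226 = (1−0.412)·C·0.592.
C = 377.42/(0.592×0.588) = 1084.2 kg/min.
Recycle Q = 0.412×1084.2 = 446.71 kg/min.
Combined feed T = 1670 + 446.71 = 2116.7 kg/min.

2117 kg/min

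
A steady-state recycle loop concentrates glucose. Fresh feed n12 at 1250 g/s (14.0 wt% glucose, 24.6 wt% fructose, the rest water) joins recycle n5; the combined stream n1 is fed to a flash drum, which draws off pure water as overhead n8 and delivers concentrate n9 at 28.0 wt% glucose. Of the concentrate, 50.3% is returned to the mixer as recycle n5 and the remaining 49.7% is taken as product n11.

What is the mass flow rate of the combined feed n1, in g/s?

Overall glucose balance (none leaves overhead): glucose in fresh feed = glucose in product, i.e. 1250×0.140 = (1−0.503)·n9·0.280.
n9 = 175/(0.280×0.497) = 1257.5 g/s.
Recycle n5 = 0.503×1257.5 = 632.55 g/s.
Combined feed n1 = 1250 + 632.55 = 1882.5 g/s.

1883 g/s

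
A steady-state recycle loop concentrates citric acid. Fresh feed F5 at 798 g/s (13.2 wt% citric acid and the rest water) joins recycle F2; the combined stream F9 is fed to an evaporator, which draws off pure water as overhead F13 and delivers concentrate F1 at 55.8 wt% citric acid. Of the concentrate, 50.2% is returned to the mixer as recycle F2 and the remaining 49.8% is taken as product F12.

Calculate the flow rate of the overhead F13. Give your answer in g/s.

609.2 g/s

Overall citric acid balance (none leaves overhead): citric acid in fresh feed = citric acid in product, i.e. 798×0.132 = (1−0.502)·F1·0.558.
F1 = 105.34/(0.558×0.498) = 379.06 g/s.
Recycle F2 = 0.502×379.06 = 190.29 g/s.
Combined feed F9 = 798 + 190.29 = 988.29 g/s.
Overhead F13 = F9 − F1 = 988.29 − 379.06 = 609.23 g/s.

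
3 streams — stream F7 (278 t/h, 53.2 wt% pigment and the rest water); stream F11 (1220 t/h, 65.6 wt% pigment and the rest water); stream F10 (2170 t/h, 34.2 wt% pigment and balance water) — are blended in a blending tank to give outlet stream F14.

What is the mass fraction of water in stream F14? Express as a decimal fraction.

Total flow out = 278 + 1220 + 2170 = 3668 t/h.
water in = 278×0.468 + 1220×0.344 + 2170×0.658 = 1977.6 t/h.
water mass fraction in F14 = 1977.6/3668 = 0.539.

0.539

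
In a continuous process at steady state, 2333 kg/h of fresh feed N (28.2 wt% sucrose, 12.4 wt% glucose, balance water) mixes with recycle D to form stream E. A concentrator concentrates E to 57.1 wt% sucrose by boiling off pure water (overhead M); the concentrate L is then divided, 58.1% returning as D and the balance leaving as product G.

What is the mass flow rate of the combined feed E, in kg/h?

3931 kg/h

Overall sucrose balance (none leaves overhead): sucrose in fresh feed = sucrose in product, i.e. 2333×0.282 = (1−0.581)·L·0.571.
L = 657.91/(0.571×0.419) = 2749.9 kg/h.
Recycle D = 0.581×2749.9 = 1597.7 kg/h.
Combined feed E = 2333 + 1597.7 = 3930.7 kg/h.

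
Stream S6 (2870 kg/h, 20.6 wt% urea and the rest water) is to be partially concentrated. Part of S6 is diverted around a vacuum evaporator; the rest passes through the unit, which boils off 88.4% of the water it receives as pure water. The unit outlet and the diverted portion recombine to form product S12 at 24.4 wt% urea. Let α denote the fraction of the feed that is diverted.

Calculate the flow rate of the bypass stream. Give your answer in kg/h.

2233 kg/h

All 2870×0.206 = 591.22 kg/h of urea reaches S12, so S12 = 591.22/0.244 = 2423 kg/h and vapour = 446.97 kg/h.
The evaporator receives (1−α)·2870 of feed at 0.794 water and removes 0.884 of that water:
0.884×0.794×(1−α)×2870 = 446.97
(1−α) = 446.97/2014.4 = 0.2219;  α = 0.7781.
Bypass flow = 0.7781×2870 = 2233.2 kg/h.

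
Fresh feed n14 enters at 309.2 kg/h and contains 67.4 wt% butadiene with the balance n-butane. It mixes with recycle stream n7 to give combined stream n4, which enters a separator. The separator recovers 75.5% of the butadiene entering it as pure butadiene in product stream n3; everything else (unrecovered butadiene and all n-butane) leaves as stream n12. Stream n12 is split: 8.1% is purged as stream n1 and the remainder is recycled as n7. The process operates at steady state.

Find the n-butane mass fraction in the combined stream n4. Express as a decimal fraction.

0.8223

n-butane enters only via n14 and leaves only via the purge: 309.2×0.326 = 0.081×(n-butane in n12), and the separator passes all n-butane, so n-butane in n4 = n-butane in n12 = 1244.4 kg/h.
butadiene in n4: m_A = 309.2×0.674 + (1−0.081)·(1−0.755)·m_A, so m_A = 208.4/0.7748 = 268.96 kg/h.
n4 = 268.96 + 1244.4 = 1513.4 kg/h.
n-butane fraction in n4 = 1244.4/1513.4 = 0.8223.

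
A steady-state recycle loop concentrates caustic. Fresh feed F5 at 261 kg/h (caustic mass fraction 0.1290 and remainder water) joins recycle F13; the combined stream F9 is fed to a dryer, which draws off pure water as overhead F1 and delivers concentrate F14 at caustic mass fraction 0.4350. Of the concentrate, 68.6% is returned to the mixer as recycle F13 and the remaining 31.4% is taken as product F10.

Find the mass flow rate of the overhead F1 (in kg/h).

Overall caustic balance (none leaves overhead): caustic in fresh feed = caustic in product, i.e. 261×0.129 = (1−0.686)·F14·0.435.
F14 = 33.669/(0.435×0.314) = 246.5 kg/h.
Recycle F13 = 0.686×246.5 = 169.1 kg/h.
Combined feed F9 = 261 + 169.1 = 430.1 kg/h.
Overhead F1 = F9 − F14 = 430.1 − 246.5 = 183.6 kg/h.

183.6 kg/h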